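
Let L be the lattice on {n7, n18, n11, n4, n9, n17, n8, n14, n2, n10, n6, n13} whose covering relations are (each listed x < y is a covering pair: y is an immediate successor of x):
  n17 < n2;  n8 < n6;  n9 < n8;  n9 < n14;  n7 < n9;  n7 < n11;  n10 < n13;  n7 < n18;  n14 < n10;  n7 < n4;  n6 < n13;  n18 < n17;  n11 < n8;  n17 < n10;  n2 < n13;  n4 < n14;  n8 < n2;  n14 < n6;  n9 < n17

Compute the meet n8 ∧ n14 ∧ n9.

n9

Common lower bounds of {n8, n14, n9}: n7, n9.
The greatest among these is n9.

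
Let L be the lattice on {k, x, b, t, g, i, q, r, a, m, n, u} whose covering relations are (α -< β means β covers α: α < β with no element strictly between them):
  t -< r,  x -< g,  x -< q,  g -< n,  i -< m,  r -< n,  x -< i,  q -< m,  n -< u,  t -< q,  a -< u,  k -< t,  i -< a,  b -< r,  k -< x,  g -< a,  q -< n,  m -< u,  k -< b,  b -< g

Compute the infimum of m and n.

q

Common lower bounds of {m, n}: k, q, t, x.
The greatest among these is q.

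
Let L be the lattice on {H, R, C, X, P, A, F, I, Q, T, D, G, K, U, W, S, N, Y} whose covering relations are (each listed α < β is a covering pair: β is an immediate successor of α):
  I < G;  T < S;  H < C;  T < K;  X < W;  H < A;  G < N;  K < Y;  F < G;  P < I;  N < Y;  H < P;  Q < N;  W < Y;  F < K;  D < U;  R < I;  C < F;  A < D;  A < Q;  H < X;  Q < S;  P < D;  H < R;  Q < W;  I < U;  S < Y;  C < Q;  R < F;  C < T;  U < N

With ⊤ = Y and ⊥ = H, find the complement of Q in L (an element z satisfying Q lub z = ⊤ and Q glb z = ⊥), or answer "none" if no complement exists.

For every candidate z, either Q ∨ z ≠ Y or Q ∧ z ≠ H; no complement exists.

none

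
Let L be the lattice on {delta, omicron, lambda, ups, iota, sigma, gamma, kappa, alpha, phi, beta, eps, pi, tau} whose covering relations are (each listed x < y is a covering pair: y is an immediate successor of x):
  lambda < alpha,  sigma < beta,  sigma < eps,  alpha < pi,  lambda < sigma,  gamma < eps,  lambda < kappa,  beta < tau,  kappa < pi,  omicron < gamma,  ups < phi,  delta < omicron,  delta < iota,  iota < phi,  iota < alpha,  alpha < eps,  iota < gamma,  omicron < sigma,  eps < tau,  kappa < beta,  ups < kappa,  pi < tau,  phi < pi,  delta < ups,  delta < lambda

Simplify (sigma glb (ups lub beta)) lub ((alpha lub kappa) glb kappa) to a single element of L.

ups ∨ beta = beta
sigma ∧ beta = sigma
alpha ∨ kappa = pi
pi ∧ kappa = kappa
sigma ∨ kappa = beta

beta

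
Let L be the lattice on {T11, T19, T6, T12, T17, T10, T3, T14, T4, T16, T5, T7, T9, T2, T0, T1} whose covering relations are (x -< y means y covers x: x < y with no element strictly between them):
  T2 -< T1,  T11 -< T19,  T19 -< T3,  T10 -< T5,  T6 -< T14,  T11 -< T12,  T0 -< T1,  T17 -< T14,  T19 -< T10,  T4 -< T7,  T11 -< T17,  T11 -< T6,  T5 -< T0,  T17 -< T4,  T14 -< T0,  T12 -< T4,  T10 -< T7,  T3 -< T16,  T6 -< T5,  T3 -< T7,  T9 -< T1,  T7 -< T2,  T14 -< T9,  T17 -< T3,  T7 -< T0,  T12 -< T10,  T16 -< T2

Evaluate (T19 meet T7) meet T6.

T11

T19 ∧ T7 = T19
T19 ∧ T6 = T11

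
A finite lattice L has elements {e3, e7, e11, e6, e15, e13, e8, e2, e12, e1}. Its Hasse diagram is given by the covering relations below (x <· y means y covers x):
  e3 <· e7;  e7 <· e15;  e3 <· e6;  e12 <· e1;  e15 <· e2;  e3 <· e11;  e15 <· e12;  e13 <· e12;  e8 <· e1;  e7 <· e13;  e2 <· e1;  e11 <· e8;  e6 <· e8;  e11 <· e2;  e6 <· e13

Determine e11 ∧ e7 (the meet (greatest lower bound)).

e3

Common lower bounds of {e11, e7}: e3.
The greatest among these is e3.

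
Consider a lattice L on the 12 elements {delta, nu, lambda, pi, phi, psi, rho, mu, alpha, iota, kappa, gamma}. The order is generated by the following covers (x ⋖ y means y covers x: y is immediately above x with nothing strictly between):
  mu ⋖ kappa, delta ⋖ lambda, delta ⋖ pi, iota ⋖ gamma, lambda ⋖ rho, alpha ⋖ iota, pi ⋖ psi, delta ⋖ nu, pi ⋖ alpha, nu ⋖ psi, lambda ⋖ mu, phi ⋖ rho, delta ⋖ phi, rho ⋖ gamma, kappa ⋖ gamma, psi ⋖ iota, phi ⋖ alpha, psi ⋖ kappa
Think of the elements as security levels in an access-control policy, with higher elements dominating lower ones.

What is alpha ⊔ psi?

iota

Common upper bounds of {alpha, psi}: gamma, iota.
The least among these is iota.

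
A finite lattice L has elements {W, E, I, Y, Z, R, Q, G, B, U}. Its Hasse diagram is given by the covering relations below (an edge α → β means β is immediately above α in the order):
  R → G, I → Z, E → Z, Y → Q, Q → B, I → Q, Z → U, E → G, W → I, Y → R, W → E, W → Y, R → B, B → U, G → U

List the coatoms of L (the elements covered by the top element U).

B, G, Z

The coatoms are exactly the elements covered by U: B, G, Z.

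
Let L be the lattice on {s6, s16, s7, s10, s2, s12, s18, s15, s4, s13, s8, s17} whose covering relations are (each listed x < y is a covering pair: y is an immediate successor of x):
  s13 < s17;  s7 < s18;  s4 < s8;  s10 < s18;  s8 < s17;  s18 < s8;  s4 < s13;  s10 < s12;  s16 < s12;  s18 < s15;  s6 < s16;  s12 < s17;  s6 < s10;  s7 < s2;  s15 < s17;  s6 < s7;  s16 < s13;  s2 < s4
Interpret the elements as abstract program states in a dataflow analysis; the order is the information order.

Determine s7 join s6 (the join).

s7

Common upper bounds of {s7, s6}: s13, s15, s17, s18, s2, s4, s7, s8.
The least among these is s7.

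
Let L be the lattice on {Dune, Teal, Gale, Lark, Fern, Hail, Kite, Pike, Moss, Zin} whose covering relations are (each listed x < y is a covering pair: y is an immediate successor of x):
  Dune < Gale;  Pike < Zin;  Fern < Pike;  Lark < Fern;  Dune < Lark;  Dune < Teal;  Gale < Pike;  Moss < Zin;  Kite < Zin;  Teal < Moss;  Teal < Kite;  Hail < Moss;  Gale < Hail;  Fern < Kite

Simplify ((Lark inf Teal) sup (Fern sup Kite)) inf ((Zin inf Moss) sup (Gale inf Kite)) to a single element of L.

Teal

Lark ∧ Teal = Dune
Fern ∨ Kite = Kite
Dune ∨ Kite = Kite
Zin ∧ Moss = Moss
Gale ∧ Kite = Dune
Moss ∨ Dune = Moss
Kite ∧ Moss = Teal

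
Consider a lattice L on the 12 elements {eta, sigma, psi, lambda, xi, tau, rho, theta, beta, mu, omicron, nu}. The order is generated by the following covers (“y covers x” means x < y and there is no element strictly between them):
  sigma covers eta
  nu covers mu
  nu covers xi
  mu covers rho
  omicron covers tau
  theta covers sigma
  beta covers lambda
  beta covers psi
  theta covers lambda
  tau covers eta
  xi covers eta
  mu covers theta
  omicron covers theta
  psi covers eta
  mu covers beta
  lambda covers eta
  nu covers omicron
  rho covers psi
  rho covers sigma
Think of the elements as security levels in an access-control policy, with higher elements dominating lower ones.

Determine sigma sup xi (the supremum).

Common upper bounds of {sigma, xi}: nu.
The least among these is nu.

nu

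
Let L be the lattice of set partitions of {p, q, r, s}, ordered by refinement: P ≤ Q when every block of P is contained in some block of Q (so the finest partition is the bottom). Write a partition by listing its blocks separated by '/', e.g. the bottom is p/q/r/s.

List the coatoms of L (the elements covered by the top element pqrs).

p/qrs, pq/rs, pqr/s, pqs/r, pr/qs, prs/q, ps/qr

The coatoms are exactly the elements covered by pqrs: p/qrs, pq/rs, pqr/s, pqs/r, pr/qs, prs/q, ps/qr.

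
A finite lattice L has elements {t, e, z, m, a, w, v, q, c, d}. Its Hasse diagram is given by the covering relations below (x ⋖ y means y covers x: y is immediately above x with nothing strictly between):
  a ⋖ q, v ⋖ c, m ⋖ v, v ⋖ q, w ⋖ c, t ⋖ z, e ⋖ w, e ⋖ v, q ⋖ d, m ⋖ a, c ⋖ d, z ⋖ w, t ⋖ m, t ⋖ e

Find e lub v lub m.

v

Common upper bounds of {e, v, m}: c, d, q, v.
The least among these is v.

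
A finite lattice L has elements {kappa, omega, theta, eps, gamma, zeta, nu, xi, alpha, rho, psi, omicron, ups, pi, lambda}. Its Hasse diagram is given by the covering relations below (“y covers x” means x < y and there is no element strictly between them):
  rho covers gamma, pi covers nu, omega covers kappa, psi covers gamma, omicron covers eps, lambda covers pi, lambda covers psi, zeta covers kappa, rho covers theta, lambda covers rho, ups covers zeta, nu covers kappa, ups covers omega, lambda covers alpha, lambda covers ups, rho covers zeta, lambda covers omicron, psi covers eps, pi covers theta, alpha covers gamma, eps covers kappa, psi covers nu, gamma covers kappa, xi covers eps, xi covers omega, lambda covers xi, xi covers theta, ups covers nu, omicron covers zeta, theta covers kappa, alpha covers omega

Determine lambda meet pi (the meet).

pi

Common lower bounds of {lambda, pi}: kappa, nu, pi, theta.
The greatest among these is pi.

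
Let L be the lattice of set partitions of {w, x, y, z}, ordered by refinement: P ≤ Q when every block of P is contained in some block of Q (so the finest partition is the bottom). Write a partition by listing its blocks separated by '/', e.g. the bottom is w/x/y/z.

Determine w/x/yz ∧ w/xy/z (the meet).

w/x/y/z

Common lower bounds of {w/x/yz, w/xy/z}: w/x/y/z.
The greatest among these is w/x/y/z.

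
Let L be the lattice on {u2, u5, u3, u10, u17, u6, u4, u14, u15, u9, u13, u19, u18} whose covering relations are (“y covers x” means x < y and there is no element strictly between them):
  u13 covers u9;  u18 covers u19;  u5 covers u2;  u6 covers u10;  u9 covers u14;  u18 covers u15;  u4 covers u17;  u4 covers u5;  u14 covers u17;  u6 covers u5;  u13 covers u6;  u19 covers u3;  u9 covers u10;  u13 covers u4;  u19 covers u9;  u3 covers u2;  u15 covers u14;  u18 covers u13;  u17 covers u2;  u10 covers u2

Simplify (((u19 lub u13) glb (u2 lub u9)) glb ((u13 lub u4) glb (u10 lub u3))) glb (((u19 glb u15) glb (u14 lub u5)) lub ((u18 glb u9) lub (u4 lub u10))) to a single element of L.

u19 ∨ u13 = u18
u2 ∨ u9 = u9
u18 ∧ u9 = u9
u13 ∨ u4 = u13
u10 ∨ u3 = u19
u13 ∧ u19 = u9
u9 ∧ u9 = u9
u19 ∧ u15 = u14
u14 ∨ u5 = u13
u14 ∧ u13 = u14
u18 ∧ u9 = u9
u4 ∨ u10 = u13
u9 ∨ u13 = u13
u14 ∨ u13 = u13
u9 ∧ u13 = u9

u9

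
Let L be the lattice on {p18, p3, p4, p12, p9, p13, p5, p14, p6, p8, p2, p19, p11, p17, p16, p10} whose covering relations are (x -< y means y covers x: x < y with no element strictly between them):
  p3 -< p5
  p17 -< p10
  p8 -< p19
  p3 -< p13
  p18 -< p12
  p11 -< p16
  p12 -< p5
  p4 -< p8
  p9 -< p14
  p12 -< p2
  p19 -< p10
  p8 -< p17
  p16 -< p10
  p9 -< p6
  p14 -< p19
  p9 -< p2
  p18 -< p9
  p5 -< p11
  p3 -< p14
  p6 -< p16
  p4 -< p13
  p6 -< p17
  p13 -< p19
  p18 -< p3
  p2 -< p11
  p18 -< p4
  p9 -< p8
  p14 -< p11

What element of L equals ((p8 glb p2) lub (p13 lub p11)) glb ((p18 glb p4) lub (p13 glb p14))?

p3

p8 ∧ p2 = p9
p13 ∨ p11 = p10
p9 ∨ p10 = p10
p18 ∧ p4 = p18
p13 ∧ p14 = p3
p18 ∨ p3 = p3
p10 ∧ p3 = p3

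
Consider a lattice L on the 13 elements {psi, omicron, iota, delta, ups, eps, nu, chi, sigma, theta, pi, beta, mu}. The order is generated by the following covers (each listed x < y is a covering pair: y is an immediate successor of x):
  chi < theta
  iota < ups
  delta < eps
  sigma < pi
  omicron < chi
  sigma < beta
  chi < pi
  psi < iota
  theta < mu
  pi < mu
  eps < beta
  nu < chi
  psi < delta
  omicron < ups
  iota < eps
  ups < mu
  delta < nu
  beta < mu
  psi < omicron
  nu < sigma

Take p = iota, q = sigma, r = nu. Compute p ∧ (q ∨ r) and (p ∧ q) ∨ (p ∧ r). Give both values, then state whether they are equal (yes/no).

q ∨ r = sigma, so p ∧ (q ∨ r) = iota ∧ sigma = psi.
p ∧ q = psi and p ∧ r = psi, so (p ∧ q) ∨ (p ∧ r) = psi ∨ psi = psi.
Equal: yes.

psi; psi; yes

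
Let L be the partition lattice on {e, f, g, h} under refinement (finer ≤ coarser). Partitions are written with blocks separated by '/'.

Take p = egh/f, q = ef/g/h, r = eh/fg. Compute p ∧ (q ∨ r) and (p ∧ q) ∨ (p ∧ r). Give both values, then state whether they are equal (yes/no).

egh/f; eh/f/g; no

q ∨ r = efgh, so p ∧ (q ∨ r) = egh/f ∧ efgh = egh/f.
p ∧ q = e/f/g/h and p ∧ r = eh/f/g, so (p ∧ q) ∨ (p ∧ r) = e/f/g/h ∨ eh/f/g = eh/f/g.
Equal: no.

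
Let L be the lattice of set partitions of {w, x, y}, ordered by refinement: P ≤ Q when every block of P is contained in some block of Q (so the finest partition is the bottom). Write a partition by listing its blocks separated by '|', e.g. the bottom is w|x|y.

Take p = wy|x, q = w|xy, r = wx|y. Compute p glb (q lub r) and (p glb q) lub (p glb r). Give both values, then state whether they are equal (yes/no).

wy|x; w|x|y; no

q lub r = wxy, so p glb (q lub r) = wy|x glb wxy = wy|x.
p glb q = w|x|y and p glb r = w|x|y, so (p glb q) lub (p glb r) = w|x|y lub w|x|y = w|x|y.
Equal: no.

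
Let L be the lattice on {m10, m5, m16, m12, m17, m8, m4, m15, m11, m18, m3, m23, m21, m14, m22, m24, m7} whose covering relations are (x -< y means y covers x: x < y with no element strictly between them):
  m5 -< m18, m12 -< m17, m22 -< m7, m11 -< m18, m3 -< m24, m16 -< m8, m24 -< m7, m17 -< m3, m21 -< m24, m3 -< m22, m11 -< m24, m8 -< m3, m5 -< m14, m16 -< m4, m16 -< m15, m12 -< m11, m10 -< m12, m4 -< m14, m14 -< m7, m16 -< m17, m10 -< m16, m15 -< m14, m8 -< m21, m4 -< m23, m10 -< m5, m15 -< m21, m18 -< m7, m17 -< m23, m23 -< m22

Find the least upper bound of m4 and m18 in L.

Common upper bounds of {m4, m18}: m7.
The least among these is m7.

m7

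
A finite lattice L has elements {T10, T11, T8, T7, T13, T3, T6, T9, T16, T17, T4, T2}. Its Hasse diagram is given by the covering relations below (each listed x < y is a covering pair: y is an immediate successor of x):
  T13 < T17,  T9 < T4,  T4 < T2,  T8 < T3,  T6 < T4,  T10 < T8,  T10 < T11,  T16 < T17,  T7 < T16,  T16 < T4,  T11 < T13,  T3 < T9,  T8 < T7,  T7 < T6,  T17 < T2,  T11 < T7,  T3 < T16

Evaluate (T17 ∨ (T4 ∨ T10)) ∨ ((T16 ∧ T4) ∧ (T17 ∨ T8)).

T4 ∨ T10 = T4
T17 ∨ T4 = T2
T16 ∧ T4 = T16
T17 ∨ T8 = T17
T16 ∧ T17 = T16
T2 ∨ T16 = T2

T2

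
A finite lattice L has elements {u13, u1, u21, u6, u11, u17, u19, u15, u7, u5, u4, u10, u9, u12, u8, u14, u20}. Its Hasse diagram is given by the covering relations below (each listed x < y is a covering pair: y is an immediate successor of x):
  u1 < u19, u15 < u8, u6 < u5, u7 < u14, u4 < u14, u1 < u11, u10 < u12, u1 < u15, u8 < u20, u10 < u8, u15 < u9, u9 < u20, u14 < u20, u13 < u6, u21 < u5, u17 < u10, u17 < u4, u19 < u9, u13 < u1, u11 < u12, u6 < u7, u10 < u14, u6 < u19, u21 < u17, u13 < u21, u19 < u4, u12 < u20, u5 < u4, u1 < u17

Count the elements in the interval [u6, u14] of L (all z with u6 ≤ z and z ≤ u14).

The interval [u6, u14] = {u14, u19, u4, u5, u6, u7}, which has 6 elements.

6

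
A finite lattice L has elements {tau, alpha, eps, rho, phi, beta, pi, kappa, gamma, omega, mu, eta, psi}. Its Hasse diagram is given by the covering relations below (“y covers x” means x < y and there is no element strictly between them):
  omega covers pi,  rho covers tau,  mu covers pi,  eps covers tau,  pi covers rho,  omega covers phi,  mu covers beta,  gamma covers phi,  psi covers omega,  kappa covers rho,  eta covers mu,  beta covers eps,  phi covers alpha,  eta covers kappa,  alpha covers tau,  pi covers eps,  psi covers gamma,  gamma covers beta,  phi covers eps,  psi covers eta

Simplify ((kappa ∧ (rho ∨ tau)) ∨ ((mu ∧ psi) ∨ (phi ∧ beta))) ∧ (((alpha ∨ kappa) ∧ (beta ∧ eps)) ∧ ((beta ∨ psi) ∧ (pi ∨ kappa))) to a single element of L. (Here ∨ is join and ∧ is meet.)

eps

rho ∨ tau = rho
kappa ∧ rho = rho
mu ∧ psi = mu
phi ∧ beta = eps
mu ∨ eps = mu
rho ∨ mu = mu
alpha ∨ kappa = psi
beta ∧ eps = eps
psi ∧ eps = eps
beta ∨ psi = psi
pi ∨ kappa = eta
psi ∧ eta = eta
eps ∧ eta = eps
mu ∧ eps = eps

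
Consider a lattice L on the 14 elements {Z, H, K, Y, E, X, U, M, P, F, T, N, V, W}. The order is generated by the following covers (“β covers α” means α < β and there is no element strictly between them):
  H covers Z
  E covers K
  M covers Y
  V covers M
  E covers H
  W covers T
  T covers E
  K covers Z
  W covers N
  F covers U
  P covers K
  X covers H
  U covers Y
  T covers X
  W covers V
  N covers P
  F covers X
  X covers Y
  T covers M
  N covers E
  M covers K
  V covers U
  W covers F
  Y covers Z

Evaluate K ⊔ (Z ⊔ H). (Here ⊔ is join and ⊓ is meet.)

Z ∨ H = H
K ∨ H = E

E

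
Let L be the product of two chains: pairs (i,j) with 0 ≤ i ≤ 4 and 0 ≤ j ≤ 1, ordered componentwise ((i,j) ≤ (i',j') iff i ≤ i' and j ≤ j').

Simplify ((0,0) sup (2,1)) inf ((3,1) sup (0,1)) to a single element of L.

(0,0) ∨ (2,1) = (2,1)
(3,1) ∨ (0,1) = (3,1)
(2,1) ∧ (3,1) = (2,1)

(2,1)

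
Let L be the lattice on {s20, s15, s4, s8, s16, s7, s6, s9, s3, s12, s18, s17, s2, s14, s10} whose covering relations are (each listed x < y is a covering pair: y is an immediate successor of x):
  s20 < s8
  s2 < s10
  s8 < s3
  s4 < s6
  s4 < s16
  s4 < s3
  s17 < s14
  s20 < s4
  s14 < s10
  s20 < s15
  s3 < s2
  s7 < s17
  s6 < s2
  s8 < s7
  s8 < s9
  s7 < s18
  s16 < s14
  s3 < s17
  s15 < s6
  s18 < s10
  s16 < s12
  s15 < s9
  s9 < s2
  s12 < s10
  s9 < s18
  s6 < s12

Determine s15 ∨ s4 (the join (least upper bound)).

s6

Common upper bounds of {s15, s4}: s10, s12, s2, s6.
The least among these is s6.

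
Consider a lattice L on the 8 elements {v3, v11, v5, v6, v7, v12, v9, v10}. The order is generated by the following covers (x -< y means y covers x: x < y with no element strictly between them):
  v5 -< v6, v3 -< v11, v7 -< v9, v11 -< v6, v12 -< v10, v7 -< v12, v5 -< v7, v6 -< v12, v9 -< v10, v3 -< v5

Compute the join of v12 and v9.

v10

Common upper bounds of {v12, v9}: v10.
The least among these is v10.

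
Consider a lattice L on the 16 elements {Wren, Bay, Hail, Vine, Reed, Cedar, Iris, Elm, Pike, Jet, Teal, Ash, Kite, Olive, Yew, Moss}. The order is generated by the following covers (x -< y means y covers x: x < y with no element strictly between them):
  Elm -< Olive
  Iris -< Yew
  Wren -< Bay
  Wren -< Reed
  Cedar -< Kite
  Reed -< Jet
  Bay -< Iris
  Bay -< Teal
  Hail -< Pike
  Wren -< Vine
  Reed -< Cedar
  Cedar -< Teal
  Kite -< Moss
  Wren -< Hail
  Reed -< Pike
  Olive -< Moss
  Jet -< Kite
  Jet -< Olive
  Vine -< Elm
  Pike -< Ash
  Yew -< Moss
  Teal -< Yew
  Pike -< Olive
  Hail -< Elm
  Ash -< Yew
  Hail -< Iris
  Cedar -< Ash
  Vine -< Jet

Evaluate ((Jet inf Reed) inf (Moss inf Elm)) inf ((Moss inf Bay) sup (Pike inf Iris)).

Jet ∧ Reed = Reed
Moss ∧ Elm = Elm
Reed ∧ Elm = Wren
Moss ∧ Bay = Bay
Pike ∧ Iris = Hail
Bay ∨ Hail = Iris
Wren ∧ Iris = Wren

Wren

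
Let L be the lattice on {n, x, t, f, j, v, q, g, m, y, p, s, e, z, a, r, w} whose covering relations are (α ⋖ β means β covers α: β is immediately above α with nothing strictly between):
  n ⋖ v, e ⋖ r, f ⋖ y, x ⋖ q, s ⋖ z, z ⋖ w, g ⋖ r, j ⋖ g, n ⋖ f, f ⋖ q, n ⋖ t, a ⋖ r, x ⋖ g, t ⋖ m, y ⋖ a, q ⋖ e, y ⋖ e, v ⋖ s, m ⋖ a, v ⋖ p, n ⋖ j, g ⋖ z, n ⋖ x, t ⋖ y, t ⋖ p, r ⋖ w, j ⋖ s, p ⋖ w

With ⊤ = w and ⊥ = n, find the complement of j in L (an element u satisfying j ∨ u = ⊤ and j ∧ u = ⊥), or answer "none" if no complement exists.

Need u with j ∨ u = w and j ∧ u = n.
Checking each element gives: p.

p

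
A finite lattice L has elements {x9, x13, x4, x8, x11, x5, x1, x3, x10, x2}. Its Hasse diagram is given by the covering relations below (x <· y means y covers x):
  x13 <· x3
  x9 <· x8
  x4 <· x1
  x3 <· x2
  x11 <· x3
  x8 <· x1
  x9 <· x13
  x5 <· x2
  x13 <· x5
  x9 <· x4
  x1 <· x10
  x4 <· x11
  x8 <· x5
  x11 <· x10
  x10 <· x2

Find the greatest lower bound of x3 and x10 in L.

Common lower bounds of {x3, x10}: x11, x4, x9.
The greatest among these is x11.

x11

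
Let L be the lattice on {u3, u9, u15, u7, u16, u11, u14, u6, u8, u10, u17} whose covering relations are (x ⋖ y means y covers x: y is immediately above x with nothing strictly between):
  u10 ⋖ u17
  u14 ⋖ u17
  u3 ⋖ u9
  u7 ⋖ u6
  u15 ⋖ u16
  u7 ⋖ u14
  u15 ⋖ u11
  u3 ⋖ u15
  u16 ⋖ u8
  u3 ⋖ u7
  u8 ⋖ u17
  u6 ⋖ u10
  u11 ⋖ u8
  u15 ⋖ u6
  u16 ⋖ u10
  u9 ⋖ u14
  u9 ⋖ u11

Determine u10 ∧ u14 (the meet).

u7

Common lower bounds of {u10, u14}: u3, u7.
The greatest among these is u7.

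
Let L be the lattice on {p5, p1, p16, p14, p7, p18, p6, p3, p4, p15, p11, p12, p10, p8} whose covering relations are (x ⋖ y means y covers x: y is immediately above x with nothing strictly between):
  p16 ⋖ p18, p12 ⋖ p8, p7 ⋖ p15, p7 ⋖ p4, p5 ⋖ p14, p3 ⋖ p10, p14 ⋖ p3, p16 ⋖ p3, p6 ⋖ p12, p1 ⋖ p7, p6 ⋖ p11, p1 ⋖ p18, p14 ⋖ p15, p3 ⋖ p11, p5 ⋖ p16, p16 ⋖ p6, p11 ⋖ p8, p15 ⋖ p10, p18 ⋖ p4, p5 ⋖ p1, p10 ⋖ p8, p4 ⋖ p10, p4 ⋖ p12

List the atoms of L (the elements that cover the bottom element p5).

The atoms are exactly the elements that cover p5: p1, p14, p16.

p1, p14, p16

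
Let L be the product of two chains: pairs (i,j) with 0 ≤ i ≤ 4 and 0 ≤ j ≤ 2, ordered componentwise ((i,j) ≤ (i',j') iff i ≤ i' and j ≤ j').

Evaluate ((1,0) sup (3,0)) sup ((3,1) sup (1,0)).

(3,1)

(1,0) ∨ (3,0) = (3,0)
(3,1) ∨ (1,0) = (3,1)
(3,0) ∨ (3,1) = (3,1)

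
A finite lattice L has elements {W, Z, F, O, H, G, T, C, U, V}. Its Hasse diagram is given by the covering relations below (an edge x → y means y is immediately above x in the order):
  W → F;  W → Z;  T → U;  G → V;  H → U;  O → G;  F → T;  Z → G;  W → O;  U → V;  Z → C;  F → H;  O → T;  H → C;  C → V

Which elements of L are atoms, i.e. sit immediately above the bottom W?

The atoms are exactly the elements that cover W: F, O, Z.

F, O, Z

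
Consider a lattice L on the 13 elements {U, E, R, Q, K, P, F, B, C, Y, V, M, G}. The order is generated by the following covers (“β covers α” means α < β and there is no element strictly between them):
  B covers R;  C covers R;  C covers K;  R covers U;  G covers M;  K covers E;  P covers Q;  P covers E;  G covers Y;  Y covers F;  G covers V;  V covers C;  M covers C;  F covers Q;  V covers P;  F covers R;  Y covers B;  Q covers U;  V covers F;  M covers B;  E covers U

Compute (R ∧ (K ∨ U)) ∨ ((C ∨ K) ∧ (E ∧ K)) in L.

K ∨ U = K
R ∧ K = U
C ∨ K = C
E ∧ K = E
C ∧ E = E
U ∨ E = E

E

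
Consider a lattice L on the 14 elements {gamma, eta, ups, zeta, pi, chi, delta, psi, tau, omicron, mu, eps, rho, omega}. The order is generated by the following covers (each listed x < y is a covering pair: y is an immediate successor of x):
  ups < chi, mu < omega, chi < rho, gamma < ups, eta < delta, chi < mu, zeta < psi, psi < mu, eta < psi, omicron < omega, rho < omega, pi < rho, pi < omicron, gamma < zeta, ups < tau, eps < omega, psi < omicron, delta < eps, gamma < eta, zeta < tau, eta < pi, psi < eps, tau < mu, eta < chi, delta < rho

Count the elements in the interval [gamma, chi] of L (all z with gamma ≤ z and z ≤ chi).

4

The interval [gamma, chi] = {chi, eta, gamma, ups}, which has 4 elements.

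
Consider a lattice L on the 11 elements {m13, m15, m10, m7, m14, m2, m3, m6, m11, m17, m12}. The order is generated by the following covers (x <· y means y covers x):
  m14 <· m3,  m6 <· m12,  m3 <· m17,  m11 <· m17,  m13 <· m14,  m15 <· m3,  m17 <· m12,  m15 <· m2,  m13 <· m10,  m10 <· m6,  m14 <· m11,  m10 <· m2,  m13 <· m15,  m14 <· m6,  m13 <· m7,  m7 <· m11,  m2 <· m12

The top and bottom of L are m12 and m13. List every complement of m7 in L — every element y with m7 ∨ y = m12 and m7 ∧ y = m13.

Need y with m7 ∨ y = m12 and m7 ∧ y = m13.
Checking each element gives: m10, m2, m6.

m10, m2, m6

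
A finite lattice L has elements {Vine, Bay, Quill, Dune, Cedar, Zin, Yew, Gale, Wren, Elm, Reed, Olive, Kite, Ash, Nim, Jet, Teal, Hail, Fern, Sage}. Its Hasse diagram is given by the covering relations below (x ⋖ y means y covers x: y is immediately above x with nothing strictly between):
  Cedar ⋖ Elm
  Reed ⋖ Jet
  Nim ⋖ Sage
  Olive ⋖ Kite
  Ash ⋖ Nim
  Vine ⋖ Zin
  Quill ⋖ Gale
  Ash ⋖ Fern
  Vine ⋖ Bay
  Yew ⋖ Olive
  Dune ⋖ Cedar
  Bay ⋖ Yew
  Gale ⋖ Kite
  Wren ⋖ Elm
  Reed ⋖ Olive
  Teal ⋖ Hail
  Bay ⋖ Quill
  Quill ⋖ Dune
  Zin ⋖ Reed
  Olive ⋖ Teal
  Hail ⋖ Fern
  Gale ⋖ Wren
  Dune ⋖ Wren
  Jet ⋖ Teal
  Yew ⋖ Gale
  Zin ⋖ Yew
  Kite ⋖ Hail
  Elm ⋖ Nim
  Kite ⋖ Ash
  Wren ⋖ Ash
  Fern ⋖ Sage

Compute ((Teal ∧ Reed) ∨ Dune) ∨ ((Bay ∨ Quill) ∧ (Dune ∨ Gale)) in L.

Teal ∧ Reed = Reed
Reed ∨ Dune = Ash
Bay ∨ Quill = Quill
Dune ∨ Gale = Wren
Quill ∧ Wren = Quill
Ash ∨ Quill = Ash

Ash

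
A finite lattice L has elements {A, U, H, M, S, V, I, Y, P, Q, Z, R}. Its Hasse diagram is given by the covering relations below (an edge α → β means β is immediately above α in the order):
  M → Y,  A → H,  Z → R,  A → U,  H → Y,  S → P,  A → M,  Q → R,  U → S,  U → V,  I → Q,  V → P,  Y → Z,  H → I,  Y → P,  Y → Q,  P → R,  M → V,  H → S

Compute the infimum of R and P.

P

Common lower bounds of {R, P}: A, H, M, P, S, U, V, Y.
The greatest among these is P.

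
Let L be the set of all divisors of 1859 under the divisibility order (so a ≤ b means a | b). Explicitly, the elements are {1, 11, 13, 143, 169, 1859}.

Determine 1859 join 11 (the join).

In the divisibility order, the join is the least common multiple: lcm(1859, 11) = 1859.

1859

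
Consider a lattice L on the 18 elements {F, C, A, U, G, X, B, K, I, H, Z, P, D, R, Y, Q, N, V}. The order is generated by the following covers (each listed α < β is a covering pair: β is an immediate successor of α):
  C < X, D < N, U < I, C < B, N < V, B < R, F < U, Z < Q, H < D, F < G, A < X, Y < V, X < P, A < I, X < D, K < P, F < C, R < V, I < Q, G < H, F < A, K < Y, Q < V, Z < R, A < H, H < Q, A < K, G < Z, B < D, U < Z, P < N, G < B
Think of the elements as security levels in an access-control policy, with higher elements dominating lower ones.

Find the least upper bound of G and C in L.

Common upper bounds of {G, C}: B, D, N, R, V.
The least among these is B.

B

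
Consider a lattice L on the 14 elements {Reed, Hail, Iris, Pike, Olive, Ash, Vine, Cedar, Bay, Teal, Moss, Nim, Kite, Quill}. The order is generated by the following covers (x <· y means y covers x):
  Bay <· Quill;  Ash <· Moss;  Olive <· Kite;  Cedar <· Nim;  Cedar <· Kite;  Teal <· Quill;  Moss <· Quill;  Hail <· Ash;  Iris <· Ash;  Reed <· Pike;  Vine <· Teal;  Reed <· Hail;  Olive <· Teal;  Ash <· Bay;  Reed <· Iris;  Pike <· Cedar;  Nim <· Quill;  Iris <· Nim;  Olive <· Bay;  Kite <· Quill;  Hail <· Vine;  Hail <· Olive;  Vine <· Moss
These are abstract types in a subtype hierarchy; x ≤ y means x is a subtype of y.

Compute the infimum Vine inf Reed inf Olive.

Reed

Common lower bounds of {Vine, Reed, Olive}: Reed.
The greatest among these is Reed.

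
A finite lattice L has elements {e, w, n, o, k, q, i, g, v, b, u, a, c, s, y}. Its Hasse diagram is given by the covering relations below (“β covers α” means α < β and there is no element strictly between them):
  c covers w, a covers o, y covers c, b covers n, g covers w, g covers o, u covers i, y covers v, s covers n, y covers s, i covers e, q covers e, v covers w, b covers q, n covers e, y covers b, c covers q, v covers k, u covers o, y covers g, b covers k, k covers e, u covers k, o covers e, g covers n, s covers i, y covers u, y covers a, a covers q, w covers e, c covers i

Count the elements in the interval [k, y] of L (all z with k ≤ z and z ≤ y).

5

The interval [k, y] = {b, k, u, v, y}, which has 5 elements.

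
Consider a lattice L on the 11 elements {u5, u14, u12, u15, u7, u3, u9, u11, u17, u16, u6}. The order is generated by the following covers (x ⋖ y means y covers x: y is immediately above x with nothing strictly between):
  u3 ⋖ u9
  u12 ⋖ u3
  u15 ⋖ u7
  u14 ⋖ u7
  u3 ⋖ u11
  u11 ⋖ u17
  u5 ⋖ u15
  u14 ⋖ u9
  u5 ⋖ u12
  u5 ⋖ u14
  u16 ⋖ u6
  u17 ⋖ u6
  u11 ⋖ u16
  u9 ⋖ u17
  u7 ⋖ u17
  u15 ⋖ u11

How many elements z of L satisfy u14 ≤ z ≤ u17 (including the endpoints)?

4

The interval [u14, u17] = {u14, u17, u7, u9}, which has 4 elements.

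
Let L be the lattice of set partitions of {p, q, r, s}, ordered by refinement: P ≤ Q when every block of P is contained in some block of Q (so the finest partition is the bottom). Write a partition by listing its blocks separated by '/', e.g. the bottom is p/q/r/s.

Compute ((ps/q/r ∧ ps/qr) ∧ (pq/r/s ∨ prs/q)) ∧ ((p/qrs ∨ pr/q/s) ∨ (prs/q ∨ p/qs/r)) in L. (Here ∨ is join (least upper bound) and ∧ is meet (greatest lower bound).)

ps/q/r ∧ ps/qr = ps/q/r
pq/r/s ∨ prs/q = pqrs
ps/q/r ∧ pqrs = ps/q/r
p/qrs ∨ pr/q/s = pqrs
prs/q ∨ p/qs/r = pqrs
pqrs ∨ pqrs = pqrs
ps/q/r ∧ pqrs = ps/q/r

ps/q/r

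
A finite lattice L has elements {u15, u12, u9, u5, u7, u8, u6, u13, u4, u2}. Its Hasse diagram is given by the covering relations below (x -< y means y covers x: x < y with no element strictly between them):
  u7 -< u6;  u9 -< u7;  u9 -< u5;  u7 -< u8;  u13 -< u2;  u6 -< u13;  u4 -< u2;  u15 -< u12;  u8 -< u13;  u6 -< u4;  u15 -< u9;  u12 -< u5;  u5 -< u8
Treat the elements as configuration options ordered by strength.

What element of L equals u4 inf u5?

u9

u4 ∧ u5 = u9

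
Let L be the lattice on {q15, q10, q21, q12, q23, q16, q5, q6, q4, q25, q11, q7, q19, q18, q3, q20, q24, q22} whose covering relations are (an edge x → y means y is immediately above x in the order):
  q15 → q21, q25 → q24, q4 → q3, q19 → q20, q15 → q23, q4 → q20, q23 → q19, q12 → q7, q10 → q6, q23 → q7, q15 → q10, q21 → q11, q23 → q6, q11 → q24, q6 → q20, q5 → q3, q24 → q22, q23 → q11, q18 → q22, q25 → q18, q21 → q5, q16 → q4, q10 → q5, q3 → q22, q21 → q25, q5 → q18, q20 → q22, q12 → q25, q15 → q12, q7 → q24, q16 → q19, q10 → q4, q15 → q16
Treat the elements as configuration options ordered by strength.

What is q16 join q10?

q4

Common upper bounds of {q16, q10}: q20, q22, q3, q4.
The least among these is q4.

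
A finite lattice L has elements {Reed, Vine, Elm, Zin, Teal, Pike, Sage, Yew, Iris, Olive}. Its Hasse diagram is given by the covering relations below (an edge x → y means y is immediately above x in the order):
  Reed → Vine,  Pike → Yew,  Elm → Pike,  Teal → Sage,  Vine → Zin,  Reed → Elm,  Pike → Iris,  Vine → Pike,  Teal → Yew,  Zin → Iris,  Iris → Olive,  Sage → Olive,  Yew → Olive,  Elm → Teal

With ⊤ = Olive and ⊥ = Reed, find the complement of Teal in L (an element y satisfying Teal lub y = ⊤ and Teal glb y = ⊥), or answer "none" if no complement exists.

Need y with Teal ∨ y = Olive and Teal ∧ y = Reed.
Checking each element gives: Zin.

Zin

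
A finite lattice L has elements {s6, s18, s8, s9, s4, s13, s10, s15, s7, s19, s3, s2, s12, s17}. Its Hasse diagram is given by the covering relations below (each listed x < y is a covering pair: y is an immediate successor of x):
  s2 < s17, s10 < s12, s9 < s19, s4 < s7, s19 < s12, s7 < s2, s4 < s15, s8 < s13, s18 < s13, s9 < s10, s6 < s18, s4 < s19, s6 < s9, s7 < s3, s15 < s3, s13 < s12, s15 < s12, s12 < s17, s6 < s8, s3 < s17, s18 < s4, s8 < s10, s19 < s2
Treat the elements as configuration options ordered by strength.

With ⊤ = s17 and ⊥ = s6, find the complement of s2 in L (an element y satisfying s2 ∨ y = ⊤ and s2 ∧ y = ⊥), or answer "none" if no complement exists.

Need y with s2 ∨ y = s17 and s2 ∧ y = s6.
Checking each element gives: s8.

s8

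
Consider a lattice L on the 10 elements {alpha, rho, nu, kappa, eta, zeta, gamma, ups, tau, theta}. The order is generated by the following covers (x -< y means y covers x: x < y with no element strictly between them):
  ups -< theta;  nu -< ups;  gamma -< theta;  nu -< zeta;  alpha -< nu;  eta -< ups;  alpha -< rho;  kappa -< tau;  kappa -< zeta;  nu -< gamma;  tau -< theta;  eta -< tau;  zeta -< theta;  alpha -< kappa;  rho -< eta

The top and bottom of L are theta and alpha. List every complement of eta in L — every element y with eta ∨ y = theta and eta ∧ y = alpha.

gamma, zeta

Need y with eta ∨ y = theta and eta ∧ y = alpha.
Checking each element gives: gamma, zeta.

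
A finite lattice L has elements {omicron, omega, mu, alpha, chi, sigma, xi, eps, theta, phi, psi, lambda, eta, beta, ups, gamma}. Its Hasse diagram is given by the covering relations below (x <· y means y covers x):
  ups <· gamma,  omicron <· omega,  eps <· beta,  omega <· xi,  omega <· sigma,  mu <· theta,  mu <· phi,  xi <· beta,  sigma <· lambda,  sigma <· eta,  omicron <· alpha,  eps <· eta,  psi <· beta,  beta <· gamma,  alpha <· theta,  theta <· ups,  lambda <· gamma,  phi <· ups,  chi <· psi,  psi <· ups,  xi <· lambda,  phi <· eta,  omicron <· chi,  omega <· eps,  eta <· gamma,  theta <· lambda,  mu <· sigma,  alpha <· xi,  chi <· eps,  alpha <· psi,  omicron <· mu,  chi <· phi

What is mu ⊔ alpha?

Common upper bounds of {mu, alpha}: gamma, lambda, theta, ups.
The least among these is theta.

theta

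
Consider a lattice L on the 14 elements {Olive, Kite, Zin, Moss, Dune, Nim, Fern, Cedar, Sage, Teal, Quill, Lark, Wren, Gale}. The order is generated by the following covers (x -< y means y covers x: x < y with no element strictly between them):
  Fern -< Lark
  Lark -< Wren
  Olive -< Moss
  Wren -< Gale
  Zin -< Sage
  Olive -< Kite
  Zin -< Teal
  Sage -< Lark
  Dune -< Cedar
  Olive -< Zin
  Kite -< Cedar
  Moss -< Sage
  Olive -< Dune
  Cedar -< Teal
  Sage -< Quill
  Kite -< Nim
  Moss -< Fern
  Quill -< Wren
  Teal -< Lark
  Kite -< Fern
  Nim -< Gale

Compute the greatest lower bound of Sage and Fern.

Common lower bounds of {Sage, Fern}: Moss, Olive.
The greatest among these is Moss.

Moss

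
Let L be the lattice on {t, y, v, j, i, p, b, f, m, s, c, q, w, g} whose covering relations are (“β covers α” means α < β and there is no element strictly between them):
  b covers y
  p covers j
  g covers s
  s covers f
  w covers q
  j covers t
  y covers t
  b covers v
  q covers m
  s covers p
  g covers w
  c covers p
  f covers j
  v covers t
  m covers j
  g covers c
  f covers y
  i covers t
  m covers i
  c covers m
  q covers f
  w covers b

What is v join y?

b

Common upper bounds of {v, y}: b, g, w.
The least among these is b.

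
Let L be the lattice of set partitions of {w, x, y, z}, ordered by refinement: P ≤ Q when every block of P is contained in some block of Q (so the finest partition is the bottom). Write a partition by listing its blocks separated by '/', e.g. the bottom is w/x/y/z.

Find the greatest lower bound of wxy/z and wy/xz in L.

wy/x/z

The meet (common refinement) of wxy/z and wy/xz intersects blocks pairwise, giving wy/x/z.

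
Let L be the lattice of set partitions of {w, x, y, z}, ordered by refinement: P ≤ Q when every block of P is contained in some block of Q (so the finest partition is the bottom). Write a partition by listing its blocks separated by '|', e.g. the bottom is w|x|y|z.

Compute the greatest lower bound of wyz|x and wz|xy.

Common lower bounds of {wyz|x, wz|xy}: wz|x|y, w|x|y|z.
The greatest among these is wz|x|y.

wz|x|y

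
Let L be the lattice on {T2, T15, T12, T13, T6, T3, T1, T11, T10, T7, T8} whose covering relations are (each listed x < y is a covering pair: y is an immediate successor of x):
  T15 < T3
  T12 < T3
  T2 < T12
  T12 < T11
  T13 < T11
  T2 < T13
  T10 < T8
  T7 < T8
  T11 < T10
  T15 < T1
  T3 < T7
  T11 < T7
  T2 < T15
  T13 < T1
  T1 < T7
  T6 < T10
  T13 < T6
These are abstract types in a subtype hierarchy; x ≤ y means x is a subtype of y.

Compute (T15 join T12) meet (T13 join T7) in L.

T3

T15 ∨ T12 = T3
T13 ∨ T7 = T7
T3 ∧ T7 = T3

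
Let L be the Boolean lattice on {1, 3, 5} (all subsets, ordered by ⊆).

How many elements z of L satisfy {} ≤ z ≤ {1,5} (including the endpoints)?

The interval [{}, {1,5}] = {{1,5}, {1}, {5}, {}}, which has 4 elements.

4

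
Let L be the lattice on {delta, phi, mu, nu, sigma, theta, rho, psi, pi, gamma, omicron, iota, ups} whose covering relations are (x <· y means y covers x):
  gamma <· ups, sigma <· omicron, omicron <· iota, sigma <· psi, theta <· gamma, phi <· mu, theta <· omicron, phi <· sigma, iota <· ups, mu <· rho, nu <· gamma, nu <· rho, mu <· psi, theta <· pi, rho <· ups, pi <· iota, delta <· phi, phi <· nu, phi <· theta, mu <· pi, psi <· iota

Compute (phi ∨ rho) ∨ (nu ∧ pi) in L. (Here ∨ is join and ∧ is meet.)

phi ∨ rho = rho
nu ∧ pi = phi
rho ∨ phi = rho

rho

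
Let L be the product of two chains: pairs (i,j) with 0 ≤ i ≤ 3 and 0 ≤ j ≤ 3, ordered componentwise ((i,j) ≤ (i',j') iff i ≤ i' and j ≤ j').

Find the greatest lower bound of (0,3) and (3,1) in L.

In a product of chains, the meet is componentwise min, giving (0,1).

(0,1)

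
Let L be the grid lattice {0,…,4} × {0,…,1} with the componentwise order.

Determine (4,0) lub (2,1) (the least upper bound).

(4,1)

In a product of chains, the join is componentwise max, giving (4,1).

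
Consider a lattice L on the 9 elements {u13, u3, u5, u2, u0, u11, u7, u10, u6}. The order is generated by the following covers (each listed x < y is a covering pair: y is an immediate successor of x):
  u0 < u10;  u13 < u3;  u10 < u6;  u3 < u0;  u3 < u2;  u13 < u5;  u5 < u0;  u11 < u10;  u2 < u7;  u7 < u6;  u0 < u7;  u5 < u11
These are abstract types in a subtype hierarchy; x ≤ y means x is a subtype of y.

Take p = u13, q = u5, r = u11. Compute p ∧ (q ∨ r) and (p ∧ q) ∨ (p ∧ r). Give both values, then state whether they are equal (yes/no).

u13; u13; yes

q ∨ r = u11, so p ∧ (q ∨ r) = u13 ∧ u11 = u13.
p ∧ q = u13 and p ∧ r = u13, so (p ∧ q) ∨ (p ∧ r) = u13 ∨ u13 = u13.
Equal: yes.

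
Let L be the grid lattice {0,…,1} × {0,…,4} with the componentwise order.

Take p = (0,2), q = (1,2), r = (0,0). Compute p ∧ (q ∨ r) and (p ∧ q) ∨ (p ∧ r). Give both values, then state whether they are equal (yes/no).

q ∨ r = (1,2), so p ∧ (q ∨ r) = (0,2) ∧ (1,2) = (0,2).
p ∧ q = (0,2) and p ∧ r = (0,0), so (p ∧ q) ∨ (p ∧ r) = (0,2) ∨ (0,0) = (0,2).
Equal: yes.

(0,2); (0,2); yes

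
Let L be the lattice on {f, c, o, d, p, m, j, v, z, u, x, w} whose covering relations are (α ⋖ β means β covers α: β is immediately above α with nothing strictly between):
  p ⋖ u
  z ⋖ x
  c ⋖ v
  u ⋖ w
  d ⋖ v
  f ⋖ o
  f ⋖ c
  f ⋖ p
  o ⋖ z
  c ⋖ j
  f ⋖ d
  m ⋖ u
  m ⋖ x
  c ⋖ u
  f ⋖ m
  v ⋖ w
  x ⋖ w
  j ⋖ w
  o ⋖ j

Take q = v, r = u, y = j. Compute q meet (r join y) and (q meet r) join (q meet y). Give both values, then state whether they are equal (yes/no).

v; c; no

r join y = w, so q meet (r join y) = v meet w = v.
q meet r = c and q meet y = c, so (q meet r) join (q meet y) = c join c = c.
Equal: no.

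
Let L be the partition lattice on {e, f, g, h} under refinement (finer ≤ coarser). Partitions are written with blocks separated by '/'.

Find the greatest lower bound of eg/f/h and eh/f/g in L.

The meet (common refinement) of eg/f/h and eh/f/g intersects blocks pairwise, giving e/f/g/h.

e/f/g/h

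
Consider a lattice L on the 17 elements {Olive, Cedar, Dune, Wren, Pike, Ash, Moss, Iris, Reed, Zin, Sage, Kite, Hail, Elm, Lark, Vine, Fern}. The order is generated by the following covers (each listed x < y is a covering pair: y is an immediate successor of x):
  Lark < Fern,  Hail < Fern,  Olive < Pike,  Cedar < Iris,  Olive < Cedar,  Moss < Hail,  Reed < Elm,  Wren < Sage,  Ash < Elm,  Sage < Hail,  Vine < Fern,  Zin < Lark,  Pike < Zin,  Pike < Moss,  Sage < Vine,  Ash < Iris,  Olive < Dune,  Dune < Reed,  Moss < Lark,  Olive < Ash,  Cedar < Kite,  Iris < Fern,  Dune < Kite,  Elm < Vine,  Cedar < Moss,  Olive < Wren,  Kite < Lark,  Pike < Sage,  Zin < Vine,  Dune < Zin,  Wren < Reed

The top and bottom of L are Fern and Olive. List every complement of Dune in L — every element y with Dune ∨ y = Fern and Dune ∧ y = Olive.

Need y with Dune ∨ y = Fern and Dune ∧ y = Olive.
Checking each element gives: Hail, Iris.

Hail, Iris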